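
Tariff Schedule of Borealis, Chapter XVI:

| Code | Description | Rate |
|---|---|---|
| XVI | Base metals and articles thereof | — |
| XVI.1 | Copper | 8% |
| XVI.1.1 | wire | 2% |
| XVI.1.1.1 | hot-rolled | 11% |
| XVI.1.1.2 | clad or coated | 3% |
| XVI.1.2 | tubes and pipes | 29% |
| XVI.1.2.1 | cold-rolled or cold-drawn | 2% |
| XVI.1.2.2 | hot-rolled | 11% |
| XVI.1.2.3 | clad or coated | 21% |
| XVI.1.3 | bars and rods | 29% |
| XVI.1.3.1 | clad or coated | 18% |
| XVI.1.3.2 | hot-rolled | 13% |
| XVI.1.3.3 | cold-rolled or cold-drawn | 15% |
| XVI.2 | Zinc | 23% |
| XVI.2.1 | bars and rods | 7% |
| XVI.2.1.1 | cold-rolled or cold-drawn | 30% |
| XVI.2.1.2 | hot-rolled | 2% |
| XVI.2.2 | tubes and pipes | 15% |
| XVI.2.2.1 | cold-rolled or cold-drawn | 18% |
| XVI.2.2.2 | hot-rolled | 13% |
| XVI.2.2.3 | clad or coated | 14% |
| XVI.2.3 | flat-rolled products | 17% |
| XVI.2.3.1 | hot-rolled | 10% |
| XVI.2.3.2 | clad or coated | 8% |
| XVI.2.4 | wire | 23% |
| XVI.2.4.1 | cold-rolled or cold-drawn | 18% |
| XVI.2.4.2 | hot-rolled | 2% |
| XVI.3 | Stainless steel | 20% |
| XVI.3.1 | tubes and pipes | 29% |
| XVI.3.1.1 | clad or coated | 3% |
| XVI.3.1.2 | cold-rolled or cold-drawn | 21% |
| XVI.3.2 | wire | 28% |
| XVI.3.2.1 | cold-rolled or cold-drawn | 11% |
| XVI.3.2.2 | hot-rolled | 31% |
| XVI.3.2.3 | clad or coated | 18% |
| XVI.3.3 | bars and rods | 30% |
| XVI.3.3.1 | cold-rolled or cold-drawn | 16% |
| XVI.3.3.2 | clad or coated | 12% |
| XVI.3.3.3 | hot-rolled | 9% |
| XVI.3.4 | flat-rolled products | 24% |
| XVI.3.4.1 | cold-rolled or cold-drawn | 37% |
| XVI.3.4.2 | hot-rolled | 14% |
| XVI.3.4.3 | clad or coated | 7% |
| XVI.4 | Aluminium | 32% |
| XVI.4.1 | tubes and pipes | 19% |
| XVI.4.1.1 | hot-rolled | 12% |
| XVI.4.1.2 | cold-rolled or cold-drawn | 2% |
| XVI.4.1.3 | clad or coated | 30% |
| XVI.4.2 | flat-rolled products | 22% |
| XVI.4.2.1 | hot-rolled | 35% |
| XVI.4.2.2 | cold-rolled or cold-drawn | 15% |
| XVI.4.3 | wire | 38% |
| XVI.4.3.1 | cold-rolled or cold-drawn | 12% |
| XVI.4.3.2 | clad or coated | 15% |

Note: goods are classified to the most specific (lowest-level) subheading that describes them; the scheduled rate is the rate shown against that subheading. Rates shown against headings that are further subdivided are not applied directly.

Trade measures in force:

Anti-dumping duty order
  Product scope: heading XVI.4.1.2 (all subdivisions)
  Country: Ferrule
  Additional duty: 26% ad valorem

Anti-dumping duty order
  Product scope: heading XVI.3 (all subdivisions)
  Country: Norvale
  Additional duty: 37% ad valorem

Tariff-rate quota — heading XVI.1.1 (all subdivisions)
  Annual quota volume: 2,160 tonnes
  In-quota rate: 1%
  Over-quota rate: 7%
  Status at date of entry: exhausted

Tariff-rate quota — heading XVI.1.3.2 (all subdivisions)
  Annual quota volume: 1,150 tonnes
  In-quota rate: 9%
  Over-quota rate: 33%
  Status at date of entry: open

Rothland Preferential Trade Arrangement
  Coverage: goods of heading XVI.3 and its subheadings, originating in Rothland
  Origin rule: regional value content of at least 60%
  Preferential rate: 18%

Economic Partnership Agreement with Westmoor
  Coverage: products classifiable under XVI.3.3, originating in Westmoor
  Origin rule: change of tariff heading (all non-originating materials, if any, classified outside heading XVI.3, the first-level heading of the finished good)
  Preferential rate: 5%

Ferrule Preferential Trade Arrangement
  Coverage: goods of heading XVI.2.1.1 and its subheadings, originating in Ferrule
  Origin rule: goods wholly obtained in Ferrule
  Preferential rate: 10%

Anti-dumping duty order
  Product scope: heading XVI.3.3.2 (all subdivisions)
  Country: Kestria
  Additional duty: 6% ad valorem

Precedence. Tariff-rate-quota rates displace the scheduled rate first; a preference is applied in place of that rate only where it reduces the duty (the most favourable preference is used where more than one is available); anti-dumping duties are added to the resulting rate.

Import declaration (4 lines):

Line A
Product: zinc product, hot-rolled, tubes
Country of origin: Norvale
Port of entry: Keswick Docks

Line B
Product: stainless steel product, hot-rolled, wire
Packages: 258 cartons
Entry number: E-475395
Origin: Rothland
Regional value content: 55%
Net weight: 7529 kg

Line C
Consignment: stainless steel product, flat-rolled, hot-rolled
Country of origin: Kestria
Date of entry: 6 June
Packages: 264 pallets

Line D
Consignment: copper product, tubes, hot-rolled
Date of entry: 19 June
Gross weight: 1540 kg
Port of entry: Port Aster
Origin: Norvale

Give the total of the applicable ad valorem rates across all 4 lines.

Line A: zinc → XVI.2; tubes → XVI.2.2; hot-rolled → XVI.2.2.2. Scheduled 13%. No special measure applies. → 13%.
Line B: stainless steel → XVI.3; wire → XVI.3.2; hot-rolled → XVI.3.2.2. Scheduled 31%. Rothland agreement on XVI.3: RVC < 60%. → 31%.
Line C: stainless steel → XVI.3; flat-rolled → XVI.3.4; hot-rolled → XVI.3.4.2. Scheduled 14%. No special measure applies. → 14%.
Line D: copper → XVI.1; tubes → XVI.1.2; hot-rolled → XVI.1.2.2. Scheduled 11%. No special measure applies. → 11%.
Sum: 13% + 31% + 14% + 11% = 69%.

69%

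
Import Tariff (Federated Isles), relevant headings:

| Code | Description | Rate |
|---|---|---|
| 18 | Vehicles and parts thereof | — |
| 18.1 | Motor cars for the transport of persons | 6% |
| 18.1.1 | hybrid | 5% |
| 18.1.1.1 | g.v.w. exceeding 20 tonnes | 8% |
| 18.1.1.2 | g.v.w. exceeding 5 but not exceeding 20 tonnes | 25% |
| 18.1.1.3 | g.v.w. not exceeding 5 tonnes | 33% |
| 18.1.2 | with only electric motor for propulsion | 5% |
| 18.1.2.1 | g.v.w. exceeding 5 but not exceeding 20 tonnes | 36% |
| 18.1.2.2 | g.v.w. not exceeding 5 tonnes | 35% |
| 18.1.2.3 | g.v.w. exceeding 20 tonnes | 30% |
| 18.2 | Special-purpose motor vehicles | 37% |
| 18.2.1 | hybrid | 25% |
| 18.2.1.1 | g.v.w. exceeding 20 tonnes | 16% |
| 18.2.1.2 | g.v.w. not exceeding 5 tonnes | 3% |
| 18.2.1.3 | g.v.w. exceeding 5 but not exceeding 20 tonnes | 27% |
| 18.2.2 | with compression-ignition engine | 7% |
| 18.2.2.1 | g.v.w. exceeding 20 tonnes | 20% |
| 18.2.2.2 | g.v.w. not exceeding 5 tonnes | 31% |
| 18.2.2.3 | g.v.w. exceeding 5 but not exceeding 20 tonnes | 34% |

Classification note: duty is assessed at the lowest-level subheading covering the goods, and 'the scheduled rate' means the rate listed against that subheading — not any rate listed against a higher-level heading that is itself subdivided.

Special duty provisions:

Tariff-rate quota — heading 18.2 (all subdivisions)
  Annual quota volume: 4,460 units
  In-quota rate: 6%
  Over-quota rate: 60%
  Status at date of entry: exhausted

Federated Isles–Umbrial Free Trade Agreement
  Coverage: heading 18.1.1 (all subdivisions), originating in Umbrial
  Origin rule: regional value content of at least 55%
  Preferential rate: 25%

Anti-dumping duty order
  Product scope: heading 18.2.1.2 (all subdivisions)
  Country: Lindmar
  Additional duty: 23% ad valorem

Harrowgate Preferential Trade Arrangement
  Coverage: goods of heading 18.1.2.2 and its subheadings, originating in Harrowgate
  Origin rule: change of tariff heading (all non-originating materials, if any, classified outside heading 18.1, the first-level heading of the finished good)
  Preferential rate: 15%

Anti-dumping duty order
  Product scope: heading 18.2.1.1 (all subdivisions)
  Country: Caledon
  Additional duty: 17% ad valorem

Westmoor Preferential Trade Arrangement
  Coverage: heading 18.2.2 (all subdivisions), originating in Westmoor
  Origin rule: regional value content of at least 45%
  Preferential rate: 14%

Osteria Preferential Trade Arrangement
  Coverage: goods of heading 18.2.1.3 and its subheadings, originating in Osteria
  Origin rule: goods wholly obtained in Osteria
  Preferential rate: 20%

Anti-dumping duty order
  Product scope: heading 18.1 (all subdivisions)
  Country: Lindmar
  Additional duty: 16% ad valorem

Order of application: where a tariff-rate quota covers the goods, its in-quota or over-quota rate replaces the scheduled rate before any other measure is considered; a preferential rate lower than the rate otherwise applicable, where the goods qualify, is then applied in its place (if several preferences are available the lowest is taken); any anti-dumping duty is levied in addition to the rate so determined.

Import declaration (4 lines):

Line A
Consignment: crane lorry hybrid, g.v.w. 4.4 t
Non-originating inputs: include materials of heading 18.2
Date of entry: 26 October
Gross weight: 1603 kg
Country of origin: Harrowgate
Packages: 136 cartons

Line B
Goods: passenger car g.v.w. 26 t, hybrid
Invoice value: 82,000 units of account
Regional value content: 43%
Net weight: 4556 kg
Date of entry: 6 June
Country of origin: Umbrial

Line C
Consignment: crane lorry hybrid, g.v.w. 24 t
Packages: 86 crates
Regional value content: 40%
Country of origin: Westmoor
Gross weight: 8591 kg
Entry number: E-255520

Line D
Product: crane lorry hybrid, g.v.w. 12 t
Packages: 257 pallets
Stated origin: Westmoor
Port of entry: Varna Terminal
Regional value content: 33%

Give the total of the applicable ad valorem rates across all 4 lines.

188%

Line A: crane lorry → 18.2; hybrid → 18.2.1; g.v.w. 4.4 t → 18.2.1.2. Scheduled 3%. quota on 18.2 exhausted → over-quota 60%; Harrowgate agreement on 18.1.2.2: 18.2.1.2 not covered. → 60%.
Line B: passenger car → 18.1; hybrid → 18.1.1; g.v.w. 26 t → 18.1.1.1. Scheduled 8%. Umbrial agreement on 18.1.1: RVC < 55%. → 8%.
Line C: crane lorry → 18.2; hybrid → 18.2.1; g.v.w. 24 t → 18.2.1.1. Scheduled 16%. quota on 18.2 exhausted → over-quota 60%; Westmoor agreement on 18.2.2: 18.2.1.1 not covered. → 60%.
Line D: crane lorry → 18.2; hybrid → 18.2.1; g.v.w. 12 t → 18.2.1.3. Scheduled 27%. quota on 18.2 exhausted → over-quota 60%; Westmoor agreement on 18.2.2: 18.2.1.3 not covered. → 60%.
Sum: 60% + 8% + 60% + 60% = 188%.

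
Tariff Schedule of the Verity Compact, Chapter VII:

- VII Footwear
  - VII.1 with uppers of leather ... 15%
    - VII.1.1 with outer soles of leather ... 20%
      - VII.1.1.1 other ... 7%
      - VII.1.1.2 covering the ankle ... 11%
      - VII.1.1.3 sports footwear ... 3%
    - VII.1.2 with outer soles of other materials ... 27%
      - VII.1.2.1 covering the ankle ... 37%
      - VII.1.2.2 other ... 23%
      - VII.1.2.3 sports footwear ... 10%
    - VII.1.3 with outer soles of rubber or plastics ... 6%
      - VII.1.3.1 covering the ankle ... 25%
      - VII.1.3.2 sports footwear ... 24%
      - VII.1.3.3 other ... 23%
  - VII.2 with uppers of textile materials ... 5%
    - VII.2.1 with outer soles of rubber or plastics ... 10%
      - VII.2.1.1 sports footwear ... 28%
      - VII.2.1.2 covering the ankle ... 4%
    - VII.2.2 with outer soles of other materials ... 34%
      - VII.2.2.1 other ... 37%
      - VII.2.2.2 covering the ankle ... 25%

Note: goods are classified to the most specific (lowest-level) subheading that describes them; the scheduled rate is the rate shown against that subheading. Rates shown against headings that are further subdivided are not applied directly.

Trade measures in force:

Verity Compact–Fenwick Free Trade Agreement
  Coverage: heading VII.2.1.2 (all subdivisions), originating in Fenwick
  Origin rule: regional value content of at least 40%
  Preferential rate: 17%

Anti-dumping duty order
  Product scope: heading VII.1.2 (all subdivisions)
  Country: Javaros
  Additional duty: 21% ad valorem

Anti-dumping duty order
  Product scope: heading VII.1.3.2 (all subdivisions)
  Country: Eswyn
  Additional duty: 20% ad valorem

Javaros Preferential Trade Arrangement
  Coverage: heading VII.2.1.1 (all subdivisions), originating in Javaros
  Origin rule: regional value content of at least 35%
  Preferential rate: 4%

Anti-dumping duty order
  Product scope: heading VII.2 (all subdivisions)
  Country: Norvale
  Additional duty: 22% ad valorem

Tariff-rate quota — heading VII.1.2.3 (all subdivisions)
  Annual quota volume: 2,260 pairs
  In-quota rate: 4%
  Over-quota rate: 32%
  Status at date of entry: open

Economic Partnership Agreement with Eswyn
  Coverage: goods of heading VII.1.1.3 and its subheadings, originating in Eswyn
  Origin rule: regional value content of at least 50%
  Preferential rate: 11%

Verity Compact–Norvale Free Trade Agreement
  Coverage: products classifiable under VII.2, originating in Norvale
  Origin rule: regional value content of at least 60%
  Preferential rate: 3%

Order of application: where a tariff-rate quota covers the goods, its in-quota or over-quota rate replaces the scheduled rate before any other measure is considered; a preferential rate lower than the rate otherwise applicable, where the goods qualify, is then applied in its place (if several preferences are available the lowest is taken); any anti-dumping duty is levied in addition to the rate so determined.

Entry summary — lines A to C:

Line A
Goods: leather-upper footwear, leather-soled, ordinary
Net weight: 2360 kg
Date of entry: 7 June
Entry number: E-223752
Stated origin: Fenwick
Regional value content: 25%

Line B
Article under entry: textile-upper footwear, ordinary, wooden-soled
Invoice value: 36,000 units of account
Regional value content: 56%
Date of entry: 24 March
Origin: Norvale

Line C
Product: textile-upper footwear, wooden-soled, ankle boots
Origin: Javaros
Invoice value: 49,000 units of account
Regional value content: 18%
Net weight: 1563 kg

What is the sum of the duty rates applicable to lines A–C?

Line A: leather-upper → VII.1; leather-soled → VII.1.1; ordinary → VII.1.1.1. Scheduled 7%. Fenwick agreement on VII.2.1.2: VII.1.1.1 not covered. → 7%.
Line B: textile-upper → VII.2; wooden-soled → VII.2.2; ordinary → VII.2.2.1. Scheduled 37%. Norvale agreement on VII.2: RVC < 60%; anti-dumping (Norvale, VII.2): +22%; total 37% + 22% = 59%. → 59%.
Line C: textile-upper → VII.2; wooden-soled → VII.2.2; ankle boots → VII.2.2.2. Scheduled 25%. Javaros agreement on VII.2.1.1: VII.2.2.2 not covered. → 25%.
Sum: 7% + 59% + 25% = 91%.

91%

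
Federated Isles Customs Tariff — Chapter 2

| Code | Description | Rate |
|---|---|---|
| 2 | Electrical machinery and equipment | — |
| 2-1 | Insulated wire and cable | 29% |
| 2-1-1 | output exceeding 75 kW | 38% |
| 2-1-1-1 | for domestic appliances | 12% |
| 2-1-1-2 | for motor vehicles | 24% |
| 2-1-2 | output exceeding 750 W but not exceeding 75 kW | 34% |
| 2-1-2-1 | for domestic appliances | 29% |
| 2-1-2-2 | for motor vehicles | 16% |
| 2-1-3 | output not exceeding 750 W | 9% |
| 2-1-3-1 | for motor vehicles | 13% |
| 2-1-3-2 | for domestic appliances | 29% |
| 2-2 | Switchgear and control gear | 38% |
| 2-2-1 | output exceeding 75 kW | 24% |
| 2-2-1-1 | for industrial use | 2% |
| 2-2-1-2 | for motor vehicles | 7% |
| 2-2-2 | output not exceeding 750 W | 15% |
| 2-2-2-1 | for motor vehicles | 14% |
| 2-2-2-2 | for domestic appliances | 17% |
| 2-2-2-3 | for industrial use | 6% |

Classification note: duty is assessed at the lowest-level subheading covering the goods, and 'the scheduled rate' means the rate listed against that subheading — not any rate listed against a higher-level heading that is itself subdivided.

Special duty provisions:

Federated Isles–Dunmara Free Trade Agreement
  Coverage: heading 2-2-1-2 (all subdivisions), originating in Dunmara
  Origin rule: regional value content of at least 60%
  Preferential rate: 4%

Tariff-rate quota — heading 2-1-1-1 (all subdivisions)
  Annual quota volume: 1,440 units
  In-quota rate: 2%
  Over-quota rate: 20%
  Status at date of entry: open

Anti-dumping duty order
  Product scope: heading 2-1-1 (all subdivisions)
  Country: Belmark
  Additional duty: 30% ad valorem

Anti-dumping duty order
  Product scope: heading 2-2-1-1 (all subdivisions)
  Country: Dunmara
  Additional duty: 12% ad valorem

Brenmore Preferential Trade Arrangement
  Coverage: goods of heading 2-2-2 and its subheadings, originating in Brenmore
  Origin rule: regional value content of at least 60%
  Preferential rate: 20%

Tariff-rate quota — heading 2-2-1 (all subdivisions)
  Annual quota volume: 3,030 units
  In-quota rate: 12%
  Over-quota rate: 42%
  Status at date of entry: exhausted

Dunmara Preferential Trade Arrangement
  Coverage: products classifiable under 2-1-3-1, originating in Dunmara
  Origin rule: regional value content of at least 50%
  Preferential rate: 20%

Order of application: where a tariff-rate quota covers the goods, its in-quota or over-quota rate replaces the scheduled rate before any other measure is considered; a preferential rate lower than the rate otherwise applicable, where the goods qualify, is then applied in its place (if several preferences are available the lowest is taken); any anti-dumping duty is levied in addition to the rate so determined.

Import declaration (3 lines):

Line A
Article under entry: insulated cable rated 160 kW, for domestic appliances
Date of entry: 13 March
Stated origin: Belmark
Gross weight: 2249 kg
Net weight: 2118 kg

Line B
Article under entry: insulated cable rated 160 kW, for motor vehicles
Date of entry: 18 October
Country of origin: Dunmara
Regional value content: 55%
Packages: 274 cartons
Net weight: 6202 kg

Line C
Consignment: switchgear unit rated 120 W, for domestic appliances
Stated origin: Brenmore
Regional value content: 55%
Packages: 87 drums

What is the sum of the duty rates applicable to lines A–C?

Line A: insulated cable → 2-1; rated 160 kW → 2-1-1; for domestic appliances → 2-1-1-1. Scheduled 12%. quota on 2-1-1-1 open → in-quota 2%; anti-dumping (Belmark, 2-1-1): +30%; total 2% + 30% = 32%. → 32%.
Line B: insulated cable → 2-1; rated 160 kW → 2-1-1; for motor vehicles → 2-1-1-2. Scheduled 24%. Dunmara agreement on 2-2-1-2: 2-1-1-2 not covered; Dunmara agreement on 2-1-3-1: 2-1-1-2 not covered. → 24%.
Line C: switchgear unit → 2-2; rated 120 W → 2-2-2; for domestic appliances → 2-2-2-2. Scheduled 17%. Brenmore agreement on 2-2-2: RVC < 60%. → 17%.
Sum: 32% + 24% + 17% = 73%.

73%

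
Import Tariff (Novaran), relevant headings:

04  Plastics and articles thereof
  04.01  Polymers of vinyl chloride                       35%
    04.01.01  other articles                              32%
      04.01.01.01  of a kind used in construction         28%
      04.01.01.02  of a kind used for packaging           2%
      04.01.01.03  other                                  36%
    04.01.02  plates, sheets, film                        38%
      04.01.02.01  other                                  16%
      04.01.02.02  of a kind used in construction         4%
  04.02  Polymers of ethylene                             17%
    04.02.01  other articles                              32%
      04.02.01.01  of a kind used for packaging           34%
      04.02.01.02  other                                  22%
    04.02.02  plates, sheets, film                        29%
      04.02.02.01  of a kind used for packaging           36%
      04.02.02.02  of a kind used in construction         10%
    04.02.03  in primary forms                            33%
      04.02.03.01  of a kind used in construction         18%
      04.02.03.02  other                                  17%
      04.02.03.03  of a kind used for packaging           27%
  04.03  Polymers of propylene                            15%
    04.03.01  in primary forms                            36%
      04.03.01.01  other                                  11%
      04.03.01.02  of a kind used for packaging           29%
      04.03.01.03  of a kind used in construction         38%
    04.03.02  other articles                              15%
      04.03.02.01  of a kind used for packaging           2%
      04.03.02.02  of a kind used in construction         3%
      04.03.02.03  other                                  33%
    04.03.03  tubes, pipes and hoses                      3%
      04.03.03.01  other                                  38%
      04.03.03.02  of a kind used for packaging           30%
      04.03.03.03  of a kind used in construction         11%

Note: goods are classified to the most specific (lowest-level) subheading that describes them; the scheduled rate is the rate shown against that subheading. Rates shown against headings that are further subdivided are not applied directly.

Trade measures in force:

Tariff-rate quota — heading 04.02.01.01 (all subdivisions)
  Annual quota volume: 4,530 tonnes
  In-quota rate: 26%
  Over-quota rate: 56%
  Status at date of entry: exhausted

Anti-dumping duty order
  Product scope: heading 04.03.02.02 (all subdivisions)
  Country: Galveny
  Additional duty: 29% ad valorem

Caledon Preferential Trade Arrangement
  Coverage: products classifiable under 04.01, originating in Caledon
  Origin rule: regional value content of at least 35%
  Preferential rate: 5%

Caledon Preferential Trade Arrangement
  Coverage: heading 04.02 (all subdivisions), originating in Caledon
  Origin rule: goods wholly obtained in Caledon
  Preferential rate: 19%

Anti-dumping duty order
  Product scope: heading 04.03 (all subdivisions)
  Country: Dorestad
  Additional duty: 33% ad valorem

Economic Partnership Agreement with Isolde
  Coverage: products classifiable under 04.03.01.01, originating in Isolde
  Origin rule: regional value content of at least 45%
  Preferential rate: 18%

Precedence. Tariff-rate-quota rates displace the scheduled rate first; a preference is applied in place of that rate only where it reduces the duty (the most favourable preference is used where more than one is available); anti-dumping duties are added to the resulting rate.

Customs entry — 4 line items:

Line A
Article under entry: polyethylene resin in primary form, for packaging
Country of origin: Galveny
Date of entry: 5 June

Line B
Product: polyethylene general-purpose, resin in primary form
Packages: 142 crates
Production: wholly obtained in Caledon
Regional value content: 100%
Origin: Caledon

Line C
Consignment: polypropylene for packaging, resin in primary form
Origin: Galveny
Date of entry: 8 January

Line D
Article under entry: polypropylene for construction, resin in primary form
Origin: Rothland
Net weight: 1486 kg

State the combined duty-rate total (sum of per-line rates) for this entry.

Line A: polyethylene → 04.02; resin in primary form → 04.02.03; for packaging → 04.02.03.03. Scheduled 27%. No special measure applies. → 27%.
Line B: polyethylene → 04.02; resin in primary form → 04.02.03; general-purpose → 04.02.03.02. Scheduled 17%. Caledon agreement on 04.01: 04.02.03.02 not covered; Caledon agreement on 04.02: wholly obtained → 19% available; preference 19% not lower than 17% → no reduction. → 17%.
Line C: polypropylene → 04.03; resin in primary form → 04.03.01; for packaging → 04.03.01.02. Scheduled 29%. No special measure applies. → 29%.
Line D: polypropylene → 04.03; resin in primary form → 04.03.01; for construction → 04.03.01.03. Scheduled 38%. No special measure applies. → 38%.
Sum: 27% + 17% + 29% + 38% = 111%.

111%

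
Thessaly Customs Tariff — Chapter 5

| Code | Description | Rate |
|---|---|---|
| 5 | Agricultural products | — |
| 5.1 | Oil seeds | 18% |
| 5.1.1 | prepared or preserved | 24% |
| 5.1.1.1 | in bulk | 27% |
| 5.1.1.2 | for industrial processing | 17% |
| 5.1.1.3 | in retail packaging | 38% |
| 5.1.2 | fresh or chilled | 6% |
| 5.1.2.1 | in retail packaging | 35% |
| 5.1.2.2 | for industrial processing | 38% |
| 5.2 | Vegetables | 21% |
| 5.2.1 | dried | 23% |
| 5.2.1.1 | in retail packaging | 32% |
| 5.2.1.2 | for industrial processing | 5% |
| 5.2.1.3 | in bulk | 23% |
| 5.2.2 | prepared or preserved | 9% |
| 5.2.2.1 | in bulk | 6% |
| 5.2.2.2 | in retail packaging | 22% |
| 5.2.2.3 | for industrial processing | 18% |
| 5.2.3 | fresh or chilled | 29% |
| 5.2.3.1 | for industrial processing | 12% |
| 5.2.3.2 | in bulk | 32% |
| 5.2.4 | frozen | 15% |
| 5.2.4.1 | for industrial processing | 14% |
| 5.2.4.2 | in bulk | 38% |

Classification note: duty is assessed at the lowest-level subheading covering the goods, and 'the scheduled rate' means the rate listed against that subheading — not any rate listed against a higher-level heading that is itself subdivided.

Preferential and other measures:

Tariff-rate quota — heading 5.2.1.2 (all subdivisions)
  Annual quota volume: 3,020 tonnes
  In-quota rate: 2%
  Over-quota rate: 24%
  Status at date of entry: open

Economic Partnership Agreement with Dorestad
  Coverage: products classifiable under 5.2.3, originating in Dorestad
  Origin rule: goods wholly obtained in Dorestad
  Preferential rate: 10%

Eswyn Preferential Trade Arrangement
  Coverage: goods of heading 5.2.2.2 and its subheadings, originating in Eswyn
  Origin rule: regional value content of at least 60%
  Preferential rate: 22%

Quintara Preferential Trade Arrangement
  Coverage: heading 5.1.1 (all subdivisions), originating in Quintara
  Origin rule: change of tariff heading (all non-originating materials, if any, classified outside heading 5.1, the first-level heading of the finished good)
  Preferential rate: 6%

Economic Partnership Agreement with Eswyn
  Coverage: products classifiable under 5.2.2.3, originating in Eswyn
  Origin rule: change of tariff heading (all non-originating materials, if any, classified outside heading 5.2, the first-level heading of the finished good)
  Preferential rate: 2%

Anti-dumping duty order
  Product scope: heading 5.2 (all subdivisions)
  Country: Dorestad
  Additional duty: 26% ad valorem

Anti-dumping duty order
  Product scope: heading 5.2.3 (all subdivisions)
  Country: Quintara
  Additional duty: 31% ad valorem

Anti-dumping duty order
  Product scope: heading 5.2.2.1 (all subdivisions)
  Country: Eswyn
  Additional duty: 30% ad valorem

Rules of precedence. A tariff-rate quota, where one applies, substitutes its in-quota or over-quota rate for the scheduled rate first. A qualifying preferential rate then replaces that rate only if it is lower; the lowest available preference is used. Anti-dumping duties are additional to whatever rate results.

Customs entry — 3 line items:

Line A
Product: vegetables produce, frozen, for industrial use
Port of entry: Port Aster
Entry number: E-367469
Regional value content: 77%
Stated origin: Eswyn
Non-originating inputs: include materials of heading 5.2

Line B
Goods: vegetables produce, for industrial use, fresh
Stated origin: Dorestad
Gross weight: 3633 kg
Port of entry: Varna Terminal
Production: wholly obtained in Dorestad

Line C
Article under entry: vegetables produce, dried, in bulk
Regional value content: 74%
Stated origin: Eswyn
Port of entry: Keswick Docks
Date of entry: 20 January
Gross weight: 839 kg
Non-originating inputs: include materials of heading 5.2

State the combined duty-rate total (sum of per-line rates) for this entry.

73%

Line A: vegetables → 5.2; frozen → 5.2.4; for industrial use → 5.2.4.1. Scheduled 14%. Eswyn agreement on 5.2.2.2: 5.2.4.1 not covered; Eswyn agreement on 5.2.2.3: 5.2.4.1 not covered. → 14%.
Line B: vegetables → 5.2; fresh → 5.2.3; for industrial use → 5.2.3.1. Scheduled 12%. Dorestad agreement on 5.2.3: wholly obtained → 10% available; preferential 10%; anti-dumping (Dorestad, 5.2): +26%; total 10% + 26% = 36%. → 36%.
Line C: vegetables → 5.2; dried → 5.2.1; in bulk → 5.2.1.3. Scheduled 23%. Eswyn agreement on 5.2.2.2: 5.2.1.3 not covered; Eswyn agreement on 5.2.2.3: 5.2.1.3 not covered. → 23%.
Sum: 14% + 36% + 23% = 73%.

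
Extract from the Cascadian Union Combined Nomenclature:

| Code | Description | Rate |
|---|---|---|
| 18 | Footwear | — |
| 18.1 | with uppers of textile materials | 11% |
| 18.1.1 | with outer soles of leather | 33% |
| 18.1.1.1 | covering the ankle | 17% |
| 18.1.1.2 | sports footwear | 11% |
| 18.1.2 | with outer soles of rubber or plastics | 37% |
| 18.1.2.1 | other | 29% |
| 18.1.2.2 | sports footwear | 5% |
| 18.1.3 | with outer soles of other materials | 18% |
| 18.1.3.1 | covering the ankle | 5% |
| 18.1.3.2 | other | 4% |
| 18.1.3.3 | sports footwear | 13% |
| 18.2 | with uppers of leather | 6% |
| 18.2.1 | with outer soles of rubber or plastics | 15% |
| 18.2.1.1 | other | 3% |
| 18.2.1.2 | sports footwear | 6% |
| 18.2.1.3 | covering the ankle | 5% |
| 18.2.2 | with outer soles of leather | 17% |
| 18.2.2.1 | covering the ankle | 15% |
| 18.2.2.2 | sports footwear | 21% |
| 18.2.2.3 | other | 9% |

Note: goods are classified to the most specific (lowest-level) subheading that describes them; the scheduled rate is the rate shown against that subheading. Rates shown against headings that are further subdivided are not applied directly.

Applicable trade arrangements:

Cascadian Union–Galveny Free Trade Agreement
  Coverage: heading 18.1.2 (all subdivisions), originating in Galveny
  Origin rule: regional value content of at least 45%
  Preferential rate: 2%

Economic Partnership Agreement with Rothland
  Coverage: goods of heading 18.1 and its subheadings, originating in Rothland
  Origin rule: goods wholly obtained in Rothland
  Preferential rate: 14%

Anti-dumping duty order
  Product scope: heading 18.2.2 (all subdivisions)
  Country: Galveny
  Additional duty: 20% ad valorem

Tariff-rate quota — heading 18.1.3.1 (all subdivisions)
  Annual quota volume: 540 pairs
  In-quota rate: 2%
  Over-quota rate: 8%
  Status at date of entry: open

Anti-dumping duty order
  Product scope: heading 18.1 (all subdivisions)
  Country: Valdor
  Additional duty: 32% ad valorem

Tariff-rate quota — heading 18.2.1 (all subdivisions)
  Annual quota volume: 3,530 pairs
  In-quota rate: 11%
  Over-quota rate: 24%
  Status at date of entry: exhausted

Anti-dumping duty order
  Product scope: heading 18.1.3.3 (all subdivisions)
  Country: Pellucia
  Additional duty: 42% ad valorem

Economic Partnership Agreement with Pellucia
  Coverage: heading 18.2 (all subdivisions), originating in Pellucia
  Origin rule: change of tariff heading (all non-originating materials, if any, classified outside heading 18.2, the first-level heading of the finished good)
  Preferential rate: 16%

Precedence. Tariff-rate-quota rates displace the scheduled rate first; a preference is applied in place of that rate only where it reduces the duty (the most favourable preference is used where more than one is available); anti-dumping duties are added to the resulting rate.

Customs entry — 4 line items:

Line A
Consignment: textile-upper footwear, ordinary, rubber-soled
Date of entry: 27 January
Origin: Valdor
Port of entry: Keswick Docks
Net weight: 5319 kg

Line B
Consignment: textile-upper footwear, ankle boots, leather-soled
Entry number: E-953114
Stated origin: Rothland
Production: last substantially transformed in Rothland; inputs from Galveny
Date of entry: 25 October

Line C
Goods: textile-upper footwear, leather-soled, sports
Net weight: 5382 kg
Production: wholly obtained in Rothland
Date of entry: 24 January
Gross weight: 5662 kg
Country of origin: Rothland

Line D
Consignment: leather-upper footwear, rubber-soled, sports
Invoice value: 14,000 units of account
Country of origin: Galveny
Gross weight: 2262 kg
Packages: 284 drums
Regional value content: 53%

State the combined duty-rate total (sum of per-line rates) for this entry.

113%

Line A: textile-upper → 18.1; rubber-soled → 18.1.2; ordinary → 18.1.2.1. Scheduled 29%. anti-dumping (Valdor, 18.1): +32%; total 29% + 32% = 61%. → 61%.
Line B: textile-upper → 18.1; leather-soled → 18.1.1; ankle boots → 18.1.1.1. Scheduled 17%. Rothland agreement on 18.1: not wholly obtained. → 17%.
Line C: textile-upper → 18.1; leather-soled → 18.1.1; sports → 18.1.1.2. Scheduled 11%. Rothland agreement on 18.1: wholly obtained → 14% available; preference 14% not lower than 11% → no reduction. → 11%.
Line D: leather-upper → 18.2; rubber-soled → 18.2.1; sports → 18.2.1.2. Scheduled 6%. quota on 18.2.1 exhausted → over-quota 24%; Galveny agreement on 18.1.2: 18.2.1.2 not covered. → 24%.
Sum: 61% + 17% + 11% + 24% = 113%.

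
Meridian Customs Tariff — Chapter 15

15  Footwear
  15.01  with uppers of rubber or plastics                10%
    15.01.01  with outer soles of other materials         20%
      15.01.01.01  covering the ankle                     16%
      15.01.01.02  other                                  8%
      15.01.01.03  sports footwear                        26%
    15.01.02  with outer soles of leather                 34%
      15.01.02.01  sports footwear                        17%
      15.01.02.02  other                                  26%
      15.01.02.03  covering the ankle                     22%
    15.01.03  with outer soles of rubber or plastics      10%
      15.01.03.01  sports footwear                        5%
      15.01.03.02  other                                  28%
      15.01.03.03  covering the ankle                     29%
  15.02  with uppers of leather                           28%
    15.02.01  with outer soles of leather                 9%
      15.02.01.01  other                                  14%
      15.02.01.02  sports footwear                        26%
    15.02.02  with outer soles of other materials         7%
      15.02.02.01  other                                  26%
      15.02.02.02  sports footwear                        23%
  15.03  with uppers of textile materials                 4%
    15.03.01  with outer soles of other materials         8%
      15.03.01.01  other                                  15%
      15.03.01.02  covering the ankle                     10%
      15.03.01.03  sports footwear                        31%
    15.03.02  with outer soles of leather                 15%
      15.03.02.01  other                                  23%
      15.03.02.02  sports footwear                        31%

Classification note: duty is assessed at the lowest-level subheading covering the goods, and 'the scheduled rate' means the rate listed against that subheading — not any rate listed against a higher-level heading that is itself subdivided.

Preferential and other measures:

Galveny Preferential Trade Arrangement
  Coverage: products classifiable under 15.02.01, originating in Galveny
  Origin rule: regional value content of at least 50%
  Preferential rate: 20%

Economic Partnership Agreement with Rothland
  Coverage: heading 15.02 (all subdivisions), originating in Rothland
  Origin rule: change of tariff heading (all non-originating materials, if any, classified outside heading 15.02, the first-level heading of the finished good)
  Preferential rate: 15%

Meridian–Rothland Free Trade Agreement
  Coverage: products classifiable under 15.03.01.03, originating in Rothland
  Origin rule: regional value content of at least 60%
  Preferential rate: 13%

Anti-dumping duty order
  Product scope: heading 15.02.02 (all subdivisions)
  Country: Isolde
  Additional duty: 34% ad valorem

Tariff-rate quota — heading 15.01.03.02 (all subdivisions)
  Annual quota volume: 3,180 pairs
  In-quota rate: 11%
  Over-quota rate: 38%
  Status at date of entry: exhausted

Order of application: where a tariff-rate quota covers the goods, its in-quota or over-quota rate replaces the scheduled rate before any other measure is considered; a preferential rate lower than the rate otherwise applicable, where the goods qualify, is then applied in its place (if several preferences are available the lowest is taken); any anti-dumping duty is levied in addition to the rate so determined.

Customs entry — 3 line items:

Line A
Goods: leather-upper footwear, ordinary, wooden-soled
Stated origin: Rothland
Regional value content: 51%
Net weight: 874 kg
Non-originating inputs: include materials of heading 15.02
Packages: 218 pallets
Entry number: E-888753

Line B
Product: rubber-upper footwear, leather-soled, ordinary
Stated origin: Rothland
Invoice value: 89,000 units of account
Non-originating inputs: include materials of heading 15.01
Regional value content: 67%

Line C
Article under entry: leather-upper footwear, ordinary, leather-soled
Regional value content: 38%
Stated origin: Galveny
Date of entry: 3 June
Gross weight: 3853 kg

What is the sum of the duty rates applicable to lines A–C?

Line A: leather-upper → 15.02; wooden-soled → 15.02.02; ordinary → 15.02.02.01. Scheduled 26%. Rothland agreement on 15.02: CTH not met; Rothland agreement on 15.03.01.03: 15.02.02.01 not covered. → 26%.
Line B: rubber-upper → 15.01; leather-soled → 15.01.02; ordinary → 15.01.02.02. Scheduled 26%. Rothland agreement on 15.02: 15.01.02.02 not covered; Rothland agreement on 15.03.01.03: 15.01.02.02 not covered. → 26%.
Line C: leather-upper → 15.02; leather-soled → 15.02.01; ordinary → 15.02.01.01. Scheduled 14%. Galveny agreement on 15.02.01: RVC < 50%. → 14%.
Sum: 26% + 26% + 14% = 66%.

66%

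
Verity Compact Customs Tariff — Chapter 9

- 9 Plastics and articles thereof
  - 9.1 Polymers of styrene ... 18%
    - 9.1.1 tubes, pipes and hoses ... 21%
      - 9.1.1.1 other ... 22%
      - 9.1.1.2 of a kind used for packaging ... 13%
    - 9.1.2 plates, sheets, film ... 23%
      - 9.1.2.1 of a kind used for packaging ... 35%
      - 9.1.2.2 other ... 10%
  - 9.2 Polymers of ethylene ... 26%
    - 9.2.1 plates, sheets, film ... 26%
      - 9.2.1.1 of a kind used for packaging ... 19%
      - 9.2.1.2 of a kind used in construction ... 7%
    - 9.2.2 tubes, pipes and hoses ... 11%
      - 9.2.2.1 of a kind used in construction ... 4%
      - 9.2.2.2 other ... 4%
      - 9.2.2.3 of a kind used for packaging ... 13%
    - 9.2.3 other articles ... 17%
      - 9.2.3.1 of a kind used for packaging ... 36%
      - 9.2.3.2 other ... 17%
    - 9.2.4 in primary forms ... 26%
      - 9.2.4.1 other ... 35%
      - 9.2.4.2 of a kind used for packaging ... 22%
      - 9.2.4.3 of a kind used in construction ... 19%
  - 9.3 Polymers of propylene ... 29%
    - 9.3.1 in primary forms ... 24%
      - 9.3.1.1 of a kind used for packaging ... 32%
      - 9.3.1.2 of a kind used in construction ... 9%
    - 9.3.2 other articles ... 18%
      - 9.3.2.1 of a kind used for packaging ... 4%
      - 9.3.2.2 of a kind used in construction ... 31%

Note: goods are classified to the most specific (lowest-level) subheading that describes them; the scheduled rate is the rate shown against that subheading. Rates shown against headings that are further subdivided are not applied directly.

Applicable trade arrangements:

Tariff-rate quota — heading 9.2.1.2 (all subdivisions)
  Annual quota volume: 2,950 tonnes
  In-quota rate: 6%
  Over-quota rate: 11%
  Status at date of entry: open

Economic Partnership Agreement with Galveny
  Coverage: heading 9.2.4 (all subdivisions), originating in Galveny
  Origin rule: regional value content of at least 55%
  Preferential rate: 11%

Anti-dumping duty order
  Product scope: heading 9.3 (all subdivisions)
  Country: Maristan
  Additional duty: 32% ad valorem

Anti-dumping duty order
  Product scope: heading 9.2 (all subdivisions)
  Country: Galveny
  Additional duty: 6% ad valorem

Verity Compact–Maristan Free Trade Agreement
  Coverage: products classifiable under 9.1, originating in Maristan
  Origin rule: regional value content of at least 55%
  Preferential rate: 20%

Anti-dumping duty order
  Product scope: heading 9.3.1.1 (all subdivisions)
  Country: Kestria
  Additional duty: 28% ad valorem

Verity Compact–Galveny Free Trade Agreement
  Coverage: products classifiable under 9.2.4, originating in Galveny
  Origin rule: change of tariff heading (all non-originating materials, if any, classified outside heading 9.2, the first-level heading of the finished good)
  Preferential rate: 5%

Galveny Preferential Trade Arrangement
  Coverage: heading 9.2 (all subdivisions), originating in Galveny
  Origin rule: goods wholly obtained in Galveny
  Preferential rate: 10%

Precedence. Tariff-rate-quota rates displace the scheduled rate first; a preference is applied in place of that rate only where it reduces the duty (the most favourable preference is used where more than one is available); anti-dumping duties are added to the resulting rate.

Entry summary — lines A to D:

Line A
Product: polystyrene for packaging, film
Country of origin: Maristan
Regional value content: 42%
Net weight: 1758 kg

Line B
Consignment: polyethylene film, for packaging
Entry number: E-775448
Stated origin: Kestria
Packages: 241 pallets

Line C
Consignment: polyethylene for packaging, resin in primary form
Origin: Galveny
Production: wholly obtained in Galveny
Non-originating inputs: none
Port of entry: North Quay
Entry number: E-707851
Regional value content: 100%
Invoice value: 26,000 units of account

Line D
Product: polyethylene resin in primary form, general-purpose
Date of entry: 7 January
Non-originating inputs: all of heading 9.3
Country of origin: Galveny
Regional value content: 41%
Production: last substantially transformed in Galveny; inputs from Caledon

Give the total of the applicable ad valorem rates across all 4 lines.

76%

Line A: polystyrene → 9.1; film → 9.1.2; for packaging → 9.1.2.1. Scheduled 35%. Maristan agreement on 9.1: RVC < 55%. → 35%.
Line B: polyethylene → 9.2; film → 9.2.1; for packaging → 9.2.1.1. Scheduled 19%. No special measure applies. → 19%.
Line C: polyethylene → 9.2; resin in primary form → 9.2.4; for packaging → 9.2.4.2. Scheduled 22%. Galveny agreement on 9.2.4: RVC ≥ 55% → 11% available; Galveny agreement on 9.2.4: CTH met → 5% available; Galveny agreement on 9.2: wholly obtained → 10% available; preferential 5%; anti-dumping (Galveny, 9.2): +6%; total 5% + 6% = 11%. → 11%.
Line D: polyethylene → 9.2; resin in primary form → 9.2.4; general-purpose → 9.2.4.1. Scheduled 35%. Galveny agreement on 9.2.4: RVC < 55%; Galveny agreement on 9.2.4: CTH met → 5% available; Galveny agreement on 9.2: not wholly obtained; preferential 5%; anti-dumping (Galveny, 9.2): +6%; total 5% + 6% = 11%. → 11%.
Sum: 35% + 19% + 11% + 11% = 76%.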